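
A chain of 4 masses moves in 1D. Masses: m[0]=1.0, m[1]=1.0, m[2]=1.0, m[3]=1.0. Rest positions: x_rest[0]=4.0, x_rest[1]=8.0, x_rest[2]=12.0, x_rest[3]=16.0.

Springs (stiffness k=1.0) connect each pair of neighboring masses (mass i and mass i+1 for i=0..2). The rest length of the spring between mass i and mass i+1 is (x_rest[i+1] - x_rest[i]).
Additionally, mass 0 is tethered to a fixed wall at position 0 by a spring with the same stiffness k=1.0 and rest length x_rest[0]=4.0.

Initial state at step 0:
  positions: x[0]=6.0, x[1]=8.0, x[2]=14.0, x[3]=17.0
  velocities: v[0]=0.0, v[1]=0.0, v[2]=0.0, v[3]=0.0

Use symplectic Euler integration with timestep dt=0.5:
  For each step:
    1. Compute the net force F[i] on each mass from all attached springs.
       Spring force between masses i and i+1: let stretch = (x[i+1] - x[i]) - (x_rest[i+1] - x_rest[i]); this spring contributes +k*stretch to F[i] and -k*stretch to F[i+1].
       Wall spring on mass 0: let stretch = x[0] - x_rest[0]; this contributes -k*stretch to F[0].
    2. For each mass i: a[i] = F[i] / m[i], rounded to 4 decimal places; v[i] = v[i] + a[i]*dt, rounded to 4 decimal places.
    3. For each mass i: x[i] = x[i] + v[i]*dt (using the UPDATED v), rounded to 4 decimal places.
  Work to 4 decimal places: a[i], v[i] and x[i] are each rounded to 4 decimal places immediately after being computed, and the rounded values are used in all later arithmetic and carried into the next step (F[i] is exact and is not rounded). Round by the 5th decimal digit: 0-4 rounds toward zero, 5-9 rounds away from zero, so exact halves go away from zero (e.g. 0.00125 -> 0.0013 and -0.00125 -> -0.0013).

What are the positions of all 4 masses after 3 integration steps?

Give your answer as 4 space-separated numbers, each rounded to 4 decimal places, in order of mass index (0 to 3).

Step 0: x=[6.0000 8.0000 14.0000 17.0000] v=[0.0000 0.0000 0.0000 0.0000]
Step 1: x=[5.0000 9.0000 13.2500 17.2500] v=[-2.0000 2.0000 -1.5000 0.5000]
Step 2: x=[3.7500 10.0625 12.4375 17.5000] v=[-2.5000 2.1250 -1.6250 0.5000]
Step 3: x=[3.1406 10.1407 12.2969 17.4844] v=[-1.2188 0.1563 -0.2813 -0.0313]

Answer: 3.1406 10.1407 12.2969 17.4844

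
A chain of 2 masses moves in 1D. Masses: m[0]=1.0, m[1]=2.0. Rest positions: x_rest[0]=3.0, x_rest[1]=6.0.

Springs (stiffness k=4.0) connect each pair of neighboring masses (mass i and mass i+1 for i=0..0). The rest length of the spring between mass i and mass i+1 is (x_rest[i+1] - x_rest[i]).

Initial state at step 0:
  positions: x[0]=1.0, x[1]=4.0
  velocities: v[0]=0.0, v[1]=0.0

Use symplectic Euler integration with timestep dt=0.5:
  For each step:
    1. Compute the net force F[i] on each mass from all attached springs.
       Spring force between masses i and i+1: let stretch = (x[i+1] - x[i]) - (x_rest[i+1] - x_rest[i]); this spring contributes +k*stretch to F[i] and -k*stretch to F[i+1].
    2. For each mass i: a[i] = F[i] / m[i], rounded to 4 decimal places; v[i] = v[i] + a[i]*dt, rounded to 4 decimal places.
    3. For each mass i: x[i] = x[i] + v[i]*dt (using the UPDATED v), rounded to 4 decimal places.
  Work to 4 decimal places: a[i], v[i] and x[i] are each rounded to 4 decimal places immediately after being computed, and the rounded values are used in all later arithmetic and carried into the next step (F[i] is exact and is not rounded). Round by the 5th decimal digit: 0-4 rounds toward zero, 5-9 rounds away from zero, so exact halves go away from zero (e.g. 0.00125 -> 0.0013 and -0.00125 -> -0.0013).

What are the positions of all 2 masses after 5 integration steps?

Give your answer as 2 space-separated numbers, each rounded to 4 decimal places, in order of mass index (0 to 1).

Step 0: x=[1.0000 4.0000] v=[0.0000 0.0000]
Step 1: x=[1.0000 4.0000] v=[0.0000 0.0000]
Step 2: x=[1.0000 4.0000] v=[0.0000 0.0000]
Step 3: x=[1.0000 4.0000] v=[0.0000 0.0000]
Step 4: x=[1.0000 4.0000] v=[0.0000 0.0000]
Step 5: x=[1.0000 4.0000] v=[0.0000 0.0000]

Answer: 1.0000 4.0000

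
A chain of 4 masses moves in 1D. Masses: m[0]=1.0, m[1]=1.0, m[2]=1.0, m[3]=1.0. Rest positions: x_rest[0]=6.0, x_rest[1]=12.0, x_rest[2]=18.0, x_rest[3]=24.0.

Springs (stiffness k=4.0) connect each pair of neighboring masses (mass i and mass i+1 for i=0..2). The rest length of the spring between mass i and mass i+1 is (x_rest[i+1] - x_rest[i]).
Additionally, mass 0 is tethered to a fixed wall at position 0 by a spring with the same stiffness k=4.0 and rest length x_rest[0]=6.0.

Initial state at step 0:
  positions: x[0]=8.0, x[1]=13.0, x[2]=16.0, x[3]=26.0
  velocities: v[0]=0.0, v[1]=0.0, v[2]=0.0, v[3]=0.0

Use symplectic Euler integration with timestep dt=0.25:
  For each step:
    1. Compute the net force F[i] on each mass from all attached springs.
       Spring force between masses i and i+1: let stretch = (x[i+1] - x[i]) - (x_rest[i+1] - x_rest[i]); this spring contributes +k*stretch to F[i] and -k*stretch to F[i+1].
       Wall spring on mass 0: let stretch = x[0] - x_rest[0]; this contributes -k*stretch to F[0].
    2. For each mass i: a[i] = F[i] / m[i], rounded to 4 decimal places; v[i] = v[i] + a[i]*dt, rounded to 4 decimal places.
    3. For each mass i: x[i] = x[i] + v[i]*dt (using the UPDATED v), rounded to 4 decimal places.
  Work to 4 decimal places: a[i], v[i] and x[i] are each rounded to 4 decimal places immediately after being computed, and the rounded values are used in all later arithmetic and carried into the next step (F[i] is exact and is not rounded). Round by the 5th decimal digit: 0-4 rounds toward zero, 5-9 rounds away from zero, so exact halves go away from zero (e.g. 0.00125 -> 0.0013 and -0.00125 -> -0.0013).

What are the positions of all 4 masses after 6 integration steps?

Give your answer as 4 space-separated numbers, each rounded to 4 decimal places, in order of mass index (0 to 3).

Answer: 5.9304 12.6006 16.5888 25.5532

Derivation:
Step 0: x=[8.0000 13.0000 16.0000 26.0000] v=[0.0000 0.0000 0.0000 0.0000]
Step 1: x=[7.2500 12.5000 17.7500 25.0000] v=[-3.0000 -2.0000 7.0000 -4.0000]
Step 2: x=[6.0000 12.0000 20.0000 23.6875] v=[-5.0000 -2.0000 9.0000 -5.2500]
Step 3: x=[4.7500 12.0000 21.1719 22.9531] v=[-5.0000 0.0000 4.6875 -2.9375]
Step 4: x=[4.1250 12.4805 20.4961 23.2734] v=[-2.5000 1.9219 -2.7032 1.2813]
Step 5: x=[4.5576 12.8760 18.5107 24.3994] v=[1.7305 1.5820 -7.9415 4.5040]
Step 6: x=[5.9304 12.6006 16.5888 25.5532] v=[5.4913 -1.1017 -7.6875 4.6153]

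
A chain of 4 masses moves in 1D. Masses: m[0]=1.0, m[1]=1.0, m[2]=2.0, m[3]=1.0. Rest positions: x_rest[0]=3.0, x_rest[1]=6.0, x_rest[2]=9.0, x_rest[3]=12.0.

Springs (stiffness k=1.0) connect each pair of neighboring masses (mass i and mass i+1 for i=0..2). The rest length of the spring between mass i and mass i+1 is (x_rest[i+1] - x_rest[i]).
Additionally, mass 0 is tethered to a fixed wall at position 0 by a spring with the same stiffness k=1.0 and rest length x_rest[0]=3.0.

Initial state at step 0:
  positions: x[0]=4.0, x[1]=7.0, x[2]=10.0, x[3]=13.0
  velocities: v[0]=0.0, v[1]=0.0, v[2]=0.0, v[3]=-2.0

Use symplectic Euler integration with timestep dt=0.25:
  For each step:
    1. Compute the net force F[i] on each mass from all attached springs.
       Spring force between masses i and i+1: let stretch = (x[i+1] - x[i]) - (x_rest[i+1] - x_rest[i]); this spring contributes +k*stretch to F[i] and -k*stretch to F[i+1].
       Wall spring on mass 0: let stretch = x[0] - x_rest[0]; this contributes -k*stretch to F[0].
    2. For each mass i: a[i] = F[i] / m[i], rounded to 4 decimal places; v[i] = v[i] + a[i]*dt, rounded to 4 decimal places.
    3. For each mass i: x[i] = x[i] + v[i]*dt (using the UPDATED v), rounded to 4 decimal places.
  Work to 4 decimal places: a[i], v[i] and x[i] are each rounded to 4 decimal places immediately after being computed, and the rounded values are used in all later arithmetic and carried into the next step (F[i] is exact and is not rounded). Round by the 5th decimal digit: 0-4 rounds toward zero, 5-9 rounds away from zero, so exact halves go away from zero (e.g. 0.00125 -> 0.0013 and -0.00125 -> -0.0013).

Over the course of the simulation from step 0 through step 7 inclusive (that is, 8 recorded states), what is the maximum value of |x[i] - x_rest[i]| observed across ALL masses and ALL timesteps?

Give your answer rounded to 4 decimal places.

Step 0: x=[4.0000 7.0000 10.0000 13.0000] v=[0.0000 0.0000 0.0000 -2.0000]
Step 1: x=[3.9375 7.0000 10.0000 12.5000] v=[-0.2500 0.0000 0.0000 -2.0000]
Step 2: x=[3.8203 6.9961 9.9844 12.0313] v=[-0.4688 -0.0156 -0.0625 -1.8750]
Step 3: x=[3.6628 6.9805 9.9394 11.6221] v=[-0.6299 -0.0625 -0.1802 -1.6367]
Step 4: x=[3.4838 6.9425 9.8545 11.2953] v=[-0.7162 -0.1522 -0.3397 -1.3074]
Step 5: x=[3.3032 6.8703 9.7236 11.0659] v=[-0.7225 -0.2889 -0.5236 -0.9176]
Step 6: x=[3.1391 6.7535 9.5455 10.9401] v=[-0.6565 -0.4674 -0.7125 -0.5032]
Step 7: x=[3.0047 6.5853 9.3237 10.9146] v=[-0.5377 -0.6730 -0.8872 -0.1019]
Max displacement = 1.0854

Answer: 1.0854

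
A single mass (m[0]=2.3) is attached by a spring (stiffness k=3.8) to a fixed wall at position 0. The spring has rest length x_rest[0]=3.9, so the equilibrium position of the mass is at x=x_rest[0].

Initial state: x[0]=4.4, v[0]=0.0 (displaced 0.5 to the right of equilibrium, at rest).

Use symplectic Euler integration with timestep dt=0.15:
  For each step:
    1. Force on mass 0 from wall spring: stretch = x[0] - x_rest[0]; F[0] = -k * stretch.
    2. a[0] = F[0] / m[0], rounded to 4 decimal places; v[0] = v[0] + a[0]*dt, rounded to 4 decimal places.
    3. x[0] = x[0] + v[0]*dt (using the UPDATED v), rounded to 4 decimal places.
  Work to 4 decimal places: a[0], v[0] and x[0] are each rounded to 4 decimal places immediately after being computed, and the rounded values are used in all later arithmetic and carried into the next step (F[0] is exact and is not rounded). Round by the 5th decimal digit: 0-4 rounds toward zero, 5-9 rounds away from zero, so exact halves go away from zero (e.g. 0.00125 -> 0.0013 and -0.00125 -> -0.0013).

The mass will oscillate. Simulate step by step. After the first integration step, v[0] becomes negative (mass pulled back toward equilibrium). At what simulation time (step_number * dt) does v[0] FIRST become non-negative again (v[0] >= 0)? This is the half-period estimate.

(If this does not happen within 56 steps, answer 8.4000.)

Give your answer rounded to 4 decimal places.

Step 0: x=[4.4000] v=[0.0000]
Step 1: x=[4.3814] v=[-0.1239]
Step 2: x=[4.3449] v=[-0.2432]
Step 3: x=[4.2919] v=[-0.3535]
Step 4: x=[4.2243] v=[-0.4506]
Step 5: x=[4.1447] v=[-0.5310]
Step 6: x=[4.0560] v=[-0.5916]
Step 7: x=[3.9615] v=[-0.6303]
Step 8: x=[3.8647] v=[-0.6455]
Step 9: x=[3.7692] v=[-0.6368]
Step 10: x=[3.6785] v=[-0.6044]
Step 11: x=[3.5961] v=[-0.5495]
Step 12: x=[3.5250] v=[-0.4742]
Step 13: x=[3.4678] v=[-0.3813]
Step 14: x=[3.4267] v=[-0.2742]
Step 15: x=[3.4032] v=[-0.1569]
Step 16: x=[3.3981] v=[-0.0338]
Step 17: x=[3.4117] v=[0.0906]
First v>=0 after going negative at step 17, time=2.5500

Answer: 2.5500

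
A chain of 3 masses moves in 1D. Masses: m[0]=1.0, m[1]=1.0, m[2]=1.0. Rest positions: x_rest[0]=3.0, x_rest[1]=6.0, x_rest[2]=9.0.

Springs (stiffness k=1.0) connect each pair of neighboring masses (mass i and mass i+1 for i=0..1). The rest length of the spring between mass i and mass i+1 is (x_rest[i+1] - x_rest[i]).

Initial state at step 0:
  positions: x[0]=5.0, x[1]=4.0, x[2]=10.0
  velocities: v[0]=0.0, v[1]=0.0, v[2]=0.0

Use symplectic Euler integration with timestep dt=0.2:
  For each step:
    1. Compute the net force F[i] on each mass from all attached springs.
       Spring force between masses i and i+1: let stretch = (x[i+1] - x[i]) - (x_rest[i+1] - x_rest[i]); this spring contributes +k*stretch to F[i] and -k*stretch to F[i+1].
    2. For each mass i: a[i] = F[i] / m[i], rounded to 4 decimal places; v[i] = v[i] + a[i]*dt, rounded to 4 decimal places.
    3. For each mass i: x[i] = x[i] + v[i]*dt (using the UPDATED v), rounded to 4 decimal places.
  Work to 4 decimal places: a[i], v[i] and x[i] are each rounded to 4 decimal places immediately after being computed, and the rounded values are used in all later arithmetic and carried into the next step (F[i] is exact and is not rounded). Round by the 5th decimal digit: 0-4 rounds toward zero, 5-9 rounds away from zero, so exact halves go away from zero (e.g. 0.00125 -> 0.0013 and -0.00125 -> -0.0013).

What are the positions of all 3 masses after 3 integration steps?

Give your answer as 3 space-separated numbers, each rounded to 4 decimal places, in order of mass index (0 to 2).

Step 0: x=[5.0000 4.0000 10.0000] v=[0.0000 0.0000 0.0000]
Step 1: x=[4.8400 4.2800 9.8800] v=[-0.8000 1.4000 -0.6000]
Step 2: x=[4.5376 4.8064 9.6560] v=[-1.5120 2.6320 -1.1200]
Step 3: x=[4.1260 5.5160 9.3580] v=[-2.0582 3.5482 -1.4899]

Answer: 4.1260 5.5160 9.3580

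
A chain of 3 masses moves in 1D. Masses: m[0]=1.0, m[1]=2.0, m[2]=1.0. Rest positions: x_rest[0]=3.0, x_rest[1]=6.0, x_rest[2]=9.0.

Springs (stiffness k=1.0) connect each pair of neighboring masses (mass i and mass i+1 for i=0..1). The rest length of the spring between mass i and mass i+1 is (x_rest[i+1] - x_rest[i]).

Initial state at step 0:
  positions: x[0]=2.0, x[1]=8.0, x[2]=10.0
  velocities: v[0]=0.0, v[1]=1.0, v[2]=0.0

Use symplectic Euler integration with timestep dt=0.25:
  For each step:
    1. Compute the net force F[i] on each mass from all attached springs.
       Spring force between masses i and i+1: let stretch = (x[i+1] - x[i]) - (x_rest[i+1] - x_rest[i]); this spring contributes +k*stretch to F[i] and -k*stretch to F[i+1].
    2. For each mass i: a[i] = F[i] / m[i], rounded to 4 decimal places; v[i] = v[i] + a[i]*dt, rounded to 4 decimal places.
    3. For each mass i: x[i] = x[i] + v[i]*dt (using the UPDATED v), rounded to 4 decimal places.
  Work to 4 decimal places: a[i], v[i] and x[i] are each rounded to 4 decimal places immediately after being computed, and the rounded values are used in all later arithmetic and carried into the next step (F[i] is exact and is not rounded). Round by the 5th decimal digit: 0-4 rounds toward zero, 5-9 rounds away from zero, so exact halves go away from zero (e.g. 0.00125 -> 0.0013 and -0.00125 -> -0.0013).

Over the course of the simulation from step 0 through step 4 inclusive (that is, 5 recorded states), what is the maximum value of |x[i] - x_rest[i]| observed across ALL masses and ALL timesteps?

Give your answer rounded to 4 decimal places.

Answer: 2.1250

Derivation:
Step 0: x=[2.0000 8.0000 10.0000] v=[0.0000 1.0000 0.0000]
Step 1: x=[2.1875 8.1250 10.0625] v=[0.7500 0.5000 0.2500]
Step 2: x=[2.5586 8.1250 10.1914] v=[1.4844 0.0000 0.5156]
Step 3: x=[3.0901 8.0156 10.3787] v=[2.1260 -0.4375 0.7490]
Step 4: x=[3.7420 7.8262 10.6058] v=[2.6074 -0.7578 0.9082]
Max displacement = 2.1250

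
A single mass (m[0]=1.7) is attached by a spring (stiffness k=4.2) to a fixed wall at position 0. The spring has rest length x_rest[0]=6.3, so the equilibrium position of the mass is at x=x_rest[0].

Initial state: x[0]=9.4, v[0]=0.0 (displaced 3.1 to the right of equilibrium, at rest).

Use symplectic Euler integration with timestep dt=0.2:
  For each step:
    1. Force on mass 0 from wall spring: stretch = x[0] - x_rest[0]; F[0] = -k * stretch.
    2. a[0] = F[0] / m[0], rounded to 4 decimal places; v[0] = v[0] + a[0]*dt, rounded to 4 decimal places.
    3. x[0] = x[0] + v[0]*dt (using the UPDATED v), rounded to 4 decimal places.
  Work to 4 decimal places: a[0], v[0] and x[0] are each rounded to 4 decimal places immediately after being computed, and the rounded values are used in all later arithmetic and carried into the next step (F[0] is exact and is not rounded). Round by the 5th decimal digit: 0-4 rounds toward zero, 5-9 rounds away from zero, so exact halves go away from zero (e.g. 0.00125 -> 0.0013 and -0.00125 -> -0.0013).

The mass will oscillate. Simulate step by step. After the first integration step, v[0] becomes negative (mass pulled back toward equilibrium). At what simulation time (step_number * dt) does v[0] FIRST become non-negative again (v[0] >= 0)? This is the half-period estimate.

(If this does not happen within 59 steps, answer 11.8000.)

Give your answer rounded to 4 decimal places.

Answer: 2.0000

Derivation:
Step 0: x=[9.4000] v=[0.0000]
Step 1: x=[9.0936] v=[-1.5318]
Step 2: x=[8.5112] v=[-2.9122]
Step 3: x=[7.7102] v=[-4.0048]
Step 4: x=[6.7699] v=[-4.7016]
Step 5: x=[5.7831] v=[-4.9338]
Step 6: x=[4.8474] v=[-4.6784]
Step 7: x=[4.0553] v=[-3.9606]
Step 8: x=[3.4850] v=[-2.8515]
Step 9: x=[3.1929] v=[-1.4606]
Step 10: x=[3.2078] v=[0.0747]
First v>=0 after going negative at step 10, time=2.0000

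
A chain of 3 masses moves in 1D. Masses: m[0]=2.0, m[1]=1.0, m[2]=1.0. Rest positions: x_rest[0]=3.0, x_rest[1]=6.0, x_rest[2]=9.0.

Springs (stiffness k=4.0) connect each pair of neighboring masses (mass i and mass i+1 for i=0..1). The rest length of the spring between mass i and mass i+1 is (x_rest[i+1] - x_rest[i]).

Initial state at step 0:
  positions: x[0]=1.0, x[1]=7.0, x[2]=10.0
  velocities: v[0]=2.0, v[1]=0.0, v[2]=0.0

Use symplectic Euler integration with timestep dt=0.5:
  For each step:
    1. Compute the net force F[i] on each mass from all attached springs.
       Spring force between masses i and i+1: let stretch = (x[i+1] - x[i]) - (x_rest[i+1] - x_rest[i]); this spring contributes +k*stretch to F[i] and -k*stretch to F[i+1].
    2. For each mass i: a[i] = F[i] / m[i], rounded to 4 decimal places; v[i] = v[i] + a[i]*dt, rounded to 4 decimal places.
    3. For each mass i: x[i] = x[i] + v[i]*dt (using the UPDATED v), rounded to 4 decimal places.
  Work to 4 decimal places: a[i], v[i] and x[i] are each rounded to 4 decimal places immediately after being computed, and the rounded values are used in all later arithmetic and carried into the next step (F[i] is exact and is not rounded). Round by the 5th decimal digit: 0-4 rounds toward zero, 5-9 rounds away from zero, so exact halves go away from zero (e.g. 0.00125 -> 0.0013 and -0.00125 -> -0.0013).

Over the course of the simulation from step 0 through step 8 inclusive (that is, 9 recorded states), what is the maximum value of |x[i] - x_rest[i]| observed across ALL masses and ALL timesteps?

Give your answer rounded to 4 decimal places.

Answer: 6.0313

Derivation:
Step 0: x=[1.0000 7.0000 10.0000] v=[2.0000 0.0000 0.0000]
Step 1: x=[3.5000 4.0000 10.0000] v=[5.0000 -6.0000 0.0000]
Step 2: x=[4.7500 6.5000 7.0000] v=[2.5000 5.0000 -6.0000]
Step 3: x=[5.3750 7.7500 6.5000] v=[1.2500 2.5000 -1.0000]
Step 4: x=[5.6875 5.3750 10.2500] v=[0.6250 -4.7500 7.5000]
Step 5: x=[4.3438 8.1875 12.1250] v=[-2.6875 5.6250 3.7500]
Step 6: x=[3.4219 11.0938 13.0625] v=[-1.8438 5.8126 1.8750]
Step 7: x=[4.8360 8.2969 15.0313] v=[2.8281 -5.5938 3.9376]
Step 8: x=[6.4805 8.7735 13.2657] v=[3.2890 0.9532 -3.5312]
Max displacement = 6.0313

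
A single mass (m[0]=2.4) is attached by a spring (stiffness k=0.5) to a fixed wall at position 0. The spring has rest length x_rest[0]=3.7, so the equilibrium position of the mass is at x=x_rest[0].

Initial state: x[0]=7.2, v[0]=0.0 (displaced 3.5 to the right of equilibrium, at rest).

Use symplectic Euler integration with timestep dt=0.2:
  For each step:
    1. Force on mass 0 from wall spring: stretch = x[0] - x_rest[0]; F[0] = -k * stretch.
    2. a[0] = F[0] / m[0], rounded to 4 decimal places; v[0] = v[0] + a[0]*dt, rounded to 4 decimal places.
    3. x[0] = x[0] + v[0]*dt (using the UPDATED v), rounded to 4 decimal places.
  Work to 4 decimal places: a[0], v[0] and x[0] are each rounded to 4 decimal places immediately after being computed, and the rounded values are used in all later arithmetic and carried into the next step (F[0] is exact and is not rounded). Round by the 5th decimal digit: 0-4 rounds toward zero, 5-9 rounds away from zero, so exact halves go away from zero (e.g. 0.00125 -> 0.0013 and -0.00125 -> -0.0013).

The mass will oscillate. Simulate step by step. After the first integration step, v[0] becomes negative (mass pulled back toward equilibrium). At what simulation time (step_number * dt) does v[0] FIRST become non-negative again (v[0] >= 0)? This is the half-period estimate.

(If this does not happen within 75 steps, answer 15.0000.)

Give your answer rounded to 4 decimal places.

Answer: 7.0000

Derivation:
Step 0: x=[7.2000] v=[0.0000]
Step 1: x=[7.1708] v=[-0.1458]
Step 2: x=[7.1127] v=[-0.2904]
Step 3: x=[7.0262] v=[-0.4326]
Step 4: x=[6.9120] v=[-0.5712]
Step 5: x=[6.7710] v=[-0.7050]
Step 6: x=[6.6044] v=[-0.8330]
Step 7: x=[6.4136] v=[-0.9540]
Step 8: x=[6.2002] v=[-1.0671]
Step 9: x=[5.9659] v=[-1.1713]
Step 10: x=[5.7128] v=[-1.2657]
Step 11: x=[5.4429] v=[-1.3496]
Step 12: x=[5.1585] v=[-1.4222]
Step 13: x=[4.8619] v=[-1.4830]
Step 14: x=[4.5556] v=[-1.5314]
Step 15: x=[4.2422] v=[-1.5671]
Step 16: x=[3.9243] v=[-1.5897]
Step 17: x=[3.6045] v=[-1.5990]
Step 18: x=[3.2855] v=[-1.5950]
Step 19: x=[2.9700] v=[-1.5777]
Step 20: x=[2.6605] v=[-1.5473]
Step 21: x=[2.3597] v=[-1.5040]
Step 22: x=[2.0701] v=[-1.4482]
Step 23: x=[1.7940] v=[-1.3803]
Step 24: x=[1.5338] v=[-1.3009]
Step 25: x=[1.2917] v=[-1.2106]
Step 26: x=[1.0696] v=[-1.1103]
Step 27: x=[0.8695] v=[-1.0007]
Step 28: x=[0.6929] v=[-0.8828]
Step 29: x=[0.5414] v=[-0.7575]
Step 30: x=[0.4162] v=[-0.6259]
Step 31: x=[0.3184] v=[-0.4891]
Step 32: x=[0.2488] v=[-0.3482]
Step 33: x=[0.2079] v=[-0.2044]
Step 34: x=[0.1961] v=[-0.0589]
Step 35: x=[0.2135] v=[0.0871]
First v>=0 after going negative at step 35, time=7.0000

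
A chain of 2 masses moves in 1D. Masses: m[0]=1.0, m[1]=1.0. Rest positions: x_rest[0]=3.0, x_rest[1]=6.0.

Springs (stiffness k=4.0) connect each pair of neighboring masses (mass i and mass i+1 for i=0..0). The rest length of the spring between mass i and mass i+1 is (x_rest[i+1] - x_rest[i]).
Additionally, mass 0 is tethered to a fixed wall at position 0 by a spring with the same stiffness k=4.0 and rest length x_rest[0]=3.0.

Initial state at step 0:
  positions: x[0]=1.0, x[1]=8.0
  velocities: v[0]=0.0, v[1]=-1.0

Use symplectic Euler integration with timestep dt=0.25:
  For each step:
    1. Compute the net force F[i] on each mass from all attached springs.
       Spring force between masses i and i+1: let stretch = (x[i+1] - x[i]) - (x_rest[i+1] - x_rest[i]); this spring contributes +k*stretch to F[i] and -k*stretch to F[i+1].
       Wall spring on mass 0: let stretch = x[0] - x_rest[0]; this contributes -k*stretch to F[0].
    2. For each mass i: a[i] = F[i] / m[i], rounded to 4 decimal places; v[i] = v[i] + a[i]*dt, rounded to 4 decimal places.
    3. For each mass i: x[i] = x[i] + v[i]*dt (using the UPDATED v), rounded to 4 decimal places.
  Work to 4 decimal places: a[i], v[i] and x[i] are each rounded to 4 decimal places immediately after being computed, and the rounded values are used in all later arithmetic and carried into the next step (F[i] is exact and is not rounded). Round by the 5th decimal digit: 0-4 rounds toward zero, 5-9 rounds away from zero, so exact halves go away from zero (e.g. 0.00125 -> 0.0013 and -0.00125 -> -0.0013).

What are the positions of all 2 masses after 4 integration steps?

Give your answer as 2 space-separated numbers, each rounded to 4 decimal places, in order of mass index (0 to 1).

Answer: 4.7891 4.2539

Derivation:
Step 0: x=[1.0000 8.0000] v=[0.0000 -1.0000]
Step 1: x=[2.5000 6.7500] v=[6.0000 -5.0000]
Step 2: x=[4.4375 5.1875] v=[7.7500 -6.2500]
Step 3: x=[5.4531 4.1875] v=[4.0625 -4.0000]
Step 4: x=[4.7891 4.2539] v=[-2.6562 0.2656]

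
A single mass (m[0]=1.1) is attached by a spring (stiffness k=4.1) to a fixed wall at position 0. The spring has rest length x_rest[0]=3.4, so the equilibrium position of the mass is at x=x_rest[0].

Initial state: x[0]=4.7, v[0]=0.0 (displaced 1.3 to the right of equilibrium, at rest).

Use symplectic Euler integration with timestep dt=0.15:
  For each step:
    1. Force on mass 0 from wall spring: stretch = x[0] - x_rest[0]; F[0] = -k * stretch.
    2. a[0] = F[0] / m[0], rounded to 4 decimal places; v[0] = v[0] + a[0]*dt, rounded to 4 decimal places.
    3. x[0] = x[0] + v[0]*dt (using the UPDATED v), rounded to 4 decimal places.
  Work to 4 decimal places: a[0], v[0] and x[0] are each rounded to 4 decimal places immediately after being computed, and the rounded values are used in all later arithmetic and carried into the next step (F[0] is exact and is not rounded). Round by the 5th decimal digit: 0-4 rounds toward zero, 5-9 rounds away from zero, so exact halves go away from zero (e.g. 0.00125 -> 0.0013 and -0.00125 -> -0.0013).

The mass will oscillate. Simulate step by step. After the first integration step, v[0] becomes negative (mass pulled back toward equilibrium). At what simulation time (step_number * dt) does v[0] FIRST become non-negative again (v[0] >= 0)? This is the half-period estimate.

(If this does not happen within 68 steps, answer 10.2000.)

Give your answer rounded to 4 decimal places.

Answer: 1.6500

Derivation:
Step 0: x=[4.7000] v=[0.0000]
Step 1: x=[4.5910] v=[-0.7268]
Step 2: x=[4.3821] v=[-1.3927]
Step 3: x=[4.0908] v=[-1.9418]
Step 4: x=[3.7416] v=[-2.3280]
Step 5: x=[3.3638] v=[-2.5190]
Step 6: x=[2.9890] v=[-2.4988]
Step 7: x=[2.6487] v=[-2.2690]
Step 8: x=[2.3714] v=[-1.8490]
Step 9: x=[2.1803] v=[-1.2739]
Step 10: x=[2.0915] v=[-0.5920]
Step 11: x=[2.1124] v=[0.1396]
First v>=0 after going negative at step 11, time=1.6500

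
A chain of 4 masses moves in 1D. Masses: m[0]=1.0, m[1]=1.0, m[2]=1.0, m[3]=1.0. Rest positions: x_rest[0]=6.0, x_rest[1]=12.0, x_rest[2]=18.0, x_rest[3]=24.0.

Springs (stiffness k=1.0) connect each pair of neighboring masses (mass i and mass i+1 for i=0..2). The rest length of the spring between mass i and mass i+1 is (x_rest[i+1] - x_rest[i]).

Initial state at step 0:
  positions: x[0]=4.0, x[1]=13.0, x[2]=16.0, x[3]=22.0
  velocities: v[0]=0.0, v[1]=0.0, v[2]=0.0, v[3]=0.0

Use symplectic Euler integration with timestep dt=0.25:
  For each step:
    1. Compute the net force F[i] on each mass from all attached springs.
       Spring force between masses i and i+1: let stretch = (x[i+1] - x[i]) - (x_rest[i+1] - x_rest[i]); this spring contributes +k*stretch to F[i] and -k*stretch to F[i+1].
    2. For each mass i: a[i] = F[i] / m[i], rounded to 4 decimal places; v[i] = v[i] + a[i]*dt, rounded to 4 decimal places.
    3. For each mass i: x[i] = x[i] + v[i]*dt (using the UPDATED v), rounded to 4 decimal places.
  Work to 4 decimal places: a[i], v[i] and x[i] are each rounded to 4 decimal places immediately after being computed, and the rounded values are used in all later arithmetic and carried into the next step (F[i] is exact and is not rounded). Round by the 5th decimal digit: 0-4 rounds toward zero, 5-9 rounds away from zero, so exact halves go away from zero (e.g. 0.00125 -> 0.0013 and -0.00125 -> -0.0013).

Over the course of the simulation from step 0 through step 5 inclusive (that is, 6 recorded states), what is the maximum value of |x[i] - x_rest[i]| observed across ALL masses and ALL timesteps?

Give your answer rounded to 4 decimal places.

Step 0: x=[4.0000 13.0000 16.0000 22.0000] v=[0.0000 0.0000 0.0000 0.0000]
Step 1: x=[4.1875 12.6250 16.1875 22.0000] v=[0.7500 -1.5000 0.7500 0.0000]
Step 2: x=[4.5274 11.9453 16.5156 22.0117] v=[1.3594 -2.7188 1.3125 0.0469]
Step 3: x=[4.9559 11.0876 16.9016 22.0549] v=[1.7139 -3.4307 1.5440 0.1729]
Step 4: x=[5.3926 10.2101 17.2463 22.1511] v=[1.7468 -3.5101 1.3788 0.3846]
Step 5: x=[5.7554 9.4713 17.4578 22.3157] v=[1.4512 -2.9554 0.8460 0.6584]
Max displacement = 2.5287

Answer: 2.5287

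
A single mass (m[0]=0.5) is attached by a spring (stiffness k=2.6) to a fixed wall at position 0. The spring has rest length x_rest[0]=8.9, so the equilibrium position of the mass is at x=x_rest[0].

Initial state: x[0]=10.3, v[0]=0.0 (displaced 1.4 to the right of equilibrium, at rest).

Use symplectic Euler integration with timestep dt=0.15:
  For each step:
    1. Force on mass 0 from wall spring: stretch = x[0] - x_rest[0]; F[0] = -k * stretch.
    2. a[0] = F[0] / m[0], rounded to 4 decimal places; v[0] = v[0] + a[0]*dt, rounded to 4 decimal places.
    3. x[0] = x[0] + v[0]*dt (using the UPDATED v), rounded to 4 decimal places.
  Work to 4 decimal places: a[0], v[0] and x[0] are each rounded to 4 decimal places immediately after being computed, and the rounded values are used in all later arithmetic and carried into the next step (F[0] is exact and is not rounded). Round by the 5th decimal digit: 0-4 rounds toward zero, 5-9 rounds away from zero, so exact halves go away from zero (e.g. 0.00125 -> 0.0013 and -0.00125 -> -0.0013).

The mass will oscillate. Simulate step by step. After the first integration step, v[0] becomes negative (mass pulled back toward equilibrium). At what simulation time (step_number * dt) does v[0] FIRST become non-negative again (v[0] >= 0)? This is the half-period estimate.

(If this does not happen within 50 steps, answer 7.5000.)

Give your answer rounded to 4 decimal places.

Step 0: x=[10.3000] v=[0.0000]
Step 1: x=[10.1362] v=[-1.0920]
Step 2: x=[9.8278] v=[-2.0562]
Step 3: x=[9.4108] v=[-2.7799]
Step 4: x=[8.9341] v=[-3.1783]
Step 5: x=[8.4534] v=[-3.2049]
Step 6: x=[8.0249] v=[-2.8566]
Step 7: x=[7.6988] v=[-2.1740]
Step 8: x=[7.5132] v=[-1.2371]
Step 9: x=[7.4899] v=[-0.1554]
Step 10: x=[7.6316] v=[0.9445]
First v>=0 after going negative at step 10, time=1.5000

Answer: 1.5000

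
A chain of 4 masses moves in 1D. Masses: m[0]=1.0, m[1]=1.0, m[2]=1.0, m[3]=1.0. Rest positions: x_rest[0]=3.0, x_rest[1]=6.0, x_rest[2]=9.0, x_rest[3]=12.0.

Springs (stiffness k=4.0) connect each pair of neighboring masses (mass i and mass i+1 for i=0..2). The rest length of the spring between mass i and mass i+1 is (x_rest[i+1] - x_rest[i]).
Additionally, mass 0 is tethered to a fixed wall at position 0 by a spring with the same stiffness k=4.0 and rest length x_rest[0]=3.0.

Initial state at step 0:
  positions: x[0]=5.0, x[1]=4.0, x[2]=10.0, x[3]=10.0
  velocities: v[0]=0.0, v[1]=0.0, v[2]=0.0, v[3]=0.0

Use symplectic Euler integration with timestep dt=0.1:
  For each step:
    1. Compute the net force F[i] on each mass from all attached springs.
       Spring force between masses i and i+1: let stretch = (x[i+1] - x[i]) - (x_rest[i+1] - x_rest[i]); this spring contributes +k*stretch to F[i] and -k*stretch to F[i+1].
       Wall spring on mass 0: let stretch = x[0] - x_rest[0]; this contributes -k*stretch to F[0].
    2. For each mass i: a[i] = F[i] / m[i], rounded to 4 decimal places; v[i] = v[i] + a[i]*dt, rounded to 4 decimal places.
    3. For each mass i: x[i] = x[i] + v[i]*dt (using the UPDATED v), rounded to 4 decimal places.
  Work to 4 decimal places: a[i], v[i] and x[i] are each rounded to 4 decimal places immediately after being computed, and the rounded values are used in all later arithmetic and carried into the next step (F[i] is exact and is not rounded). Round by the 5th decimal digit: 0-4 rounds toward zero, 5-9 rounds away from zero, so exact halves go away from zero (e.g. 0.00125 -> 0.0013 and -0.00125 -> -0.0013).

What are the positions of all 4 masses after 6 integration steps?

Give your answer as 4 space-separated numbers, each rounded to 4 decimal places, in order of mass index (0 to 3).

Answer: 1.7685 7.4314 7.0307 11.6665

Derivation:
Step 0: x=[5.0000 4.0000 10.0000 10.0000] v=[0.0000 0.0000 0.0000 0.0000]
Step 1: x=[4.7600 4.2800 9.7600 10.1200] v=[-2.4000 2.8000 -2.4000 1.2000]
Step 2: x=[4.3104 4.7984 9.3152 10.3456] v=[-4.4960 5.1840 -4.4480 2.2560]
Step 3: x=[3.7079 5.4780 8.7309 10.6500] v=[-6.0250 6.7955 -5.8426 3.0438]
Step 4: x=[3.0279 6.2169 8.0933 10.9976] v=[-6.8001 7.3886 -6.3761 3.4762]
Step 5: x=[2.3543 6.9033 7.4968 11.3491] v=[-6.7357 6.8636 -5.9649 3.5145]
Step 6: x=[1.7685 7.4314 7.0307 11.6665] v=[-5.8578 5.2814 -4.6614 3.1736]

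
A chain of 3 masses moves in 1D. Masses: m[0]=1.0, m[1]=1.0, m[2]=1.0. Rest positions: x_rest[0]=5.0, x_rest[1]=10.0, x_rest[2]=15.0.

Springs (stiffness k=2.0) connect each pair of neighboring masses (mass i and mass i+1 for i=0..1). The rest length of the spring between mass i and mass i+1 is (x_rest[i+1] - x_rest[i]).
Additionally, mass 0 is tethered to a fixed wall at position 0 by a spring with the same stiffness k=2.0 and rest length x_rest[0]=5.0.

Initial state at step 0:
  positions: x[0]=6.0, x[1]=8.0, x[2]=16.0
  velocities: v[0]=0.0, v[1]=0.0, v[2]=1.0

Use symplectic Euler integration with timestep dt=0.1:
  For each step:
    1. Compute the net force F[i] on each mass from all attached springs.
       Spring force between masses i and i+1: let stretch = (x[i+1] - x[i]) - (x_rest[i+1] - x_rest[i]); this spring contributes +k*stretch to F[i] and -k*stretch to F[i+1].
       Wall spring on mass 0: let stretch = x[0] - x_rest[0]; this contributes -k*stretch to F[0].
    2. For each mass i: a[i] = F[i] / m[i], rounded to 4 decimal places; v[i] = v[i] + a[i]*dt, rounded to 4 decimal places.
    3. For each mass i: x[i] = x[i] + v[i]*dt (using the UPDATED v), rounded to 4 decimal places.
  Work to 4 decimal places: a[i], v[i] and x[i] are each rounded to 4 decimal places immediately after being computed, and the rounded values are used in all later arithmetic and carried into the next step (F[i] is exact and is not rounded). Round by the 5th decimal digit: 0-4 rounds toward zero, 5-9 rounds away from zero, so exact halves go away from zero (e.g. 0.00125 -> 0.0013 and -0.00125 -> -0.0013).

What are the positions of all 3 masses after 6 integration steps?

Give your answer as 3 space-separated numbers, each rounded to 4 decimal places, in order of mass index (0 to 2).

Answer: 4.6837 10.0912 15.5083

Derivation:
Step 0: x=[6.0000 8.0000 16.0000] v=[0.0000 0.0000 1.0000]
Step 1: x=[5.9200 8.1200 16.0400] v=[-0.8000 1.2000 0.4000]
Step 2: x=[5.7656 8.3544 16.0216] v=[-1.5440 2.3440 -0.1840]
Step 3: x=[5.5477 8.6904 15.9499] v=[-2.1794 3.3597 -0.7174]
Step 4: x=[5.2817 9.1087 15.8330] v=[-2.6604 4.1831 -1.1693]
Step 5: x=[4.9866 9.5850 15.6816] v=[-2.9513 4.7626 -1.5142]
Step 6: x=[4.6837 10.0912 15.5083] v=[-3.0289 5.0622 -1.7335]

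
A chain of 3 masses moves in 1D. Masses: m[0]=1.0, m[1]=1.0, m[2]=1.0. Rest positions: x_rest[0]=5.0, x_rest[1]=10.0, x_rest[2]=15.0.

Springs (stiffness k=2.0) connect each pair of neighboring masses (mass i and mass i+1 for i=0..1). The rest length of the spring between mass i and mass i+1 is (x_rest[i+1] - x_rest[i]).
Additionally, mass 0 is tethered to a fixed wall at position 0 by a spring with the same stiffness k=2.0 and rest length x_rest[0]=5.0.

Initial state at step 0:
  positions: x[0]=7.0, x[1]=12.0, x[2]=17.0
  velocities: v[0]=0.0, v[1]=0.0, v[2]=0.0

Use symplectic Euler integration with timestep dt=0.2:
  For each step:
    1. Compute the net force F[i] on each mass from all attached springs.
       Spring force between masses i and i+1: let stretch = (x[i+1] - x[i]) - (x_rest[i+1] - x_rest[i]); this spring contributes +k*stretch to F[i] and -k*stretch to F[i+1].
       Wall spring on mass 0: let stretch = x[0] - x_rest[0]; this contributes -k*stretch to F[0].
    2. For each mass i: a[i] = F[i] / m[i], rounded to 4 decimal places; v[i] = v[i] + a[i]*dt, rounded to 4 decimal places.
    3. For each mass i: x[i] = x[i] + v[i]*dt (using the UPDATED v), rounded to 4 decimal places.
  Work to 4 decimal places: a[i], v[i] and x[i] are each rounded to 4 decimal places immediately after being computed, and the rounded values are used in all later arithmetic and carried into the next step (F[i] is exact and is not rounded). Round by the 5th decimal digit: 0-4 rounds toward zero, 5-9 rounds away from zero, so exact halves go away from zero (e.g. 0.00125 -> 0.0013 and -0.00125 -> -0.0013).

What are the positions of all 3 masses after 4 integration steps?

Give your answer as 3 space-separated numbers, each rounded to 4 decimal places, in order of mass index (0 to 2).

Answer: 5.7493 11.8355 16.9933

Derivation:
Step 0: x=[7.0000 12.0000 17.0000] v=[0.0000 0.0000 0.0000]
Step 1: x=[6.8400 12.0000 17.0000] v=[-0.8000 0.0000 0.0000]
Step 2: x=[6.5456 11.9872 17.0000] v=[-1.4720 -0.0640 0.0000]
Step 3: x=[6.1629 11.9401 16.9990] v=[-1.9136 -0.2355 -0.0051]
Step 4: x=[5.7493 11.8355 16.9933] v=[-2.0679 -0.5228 -0.0287]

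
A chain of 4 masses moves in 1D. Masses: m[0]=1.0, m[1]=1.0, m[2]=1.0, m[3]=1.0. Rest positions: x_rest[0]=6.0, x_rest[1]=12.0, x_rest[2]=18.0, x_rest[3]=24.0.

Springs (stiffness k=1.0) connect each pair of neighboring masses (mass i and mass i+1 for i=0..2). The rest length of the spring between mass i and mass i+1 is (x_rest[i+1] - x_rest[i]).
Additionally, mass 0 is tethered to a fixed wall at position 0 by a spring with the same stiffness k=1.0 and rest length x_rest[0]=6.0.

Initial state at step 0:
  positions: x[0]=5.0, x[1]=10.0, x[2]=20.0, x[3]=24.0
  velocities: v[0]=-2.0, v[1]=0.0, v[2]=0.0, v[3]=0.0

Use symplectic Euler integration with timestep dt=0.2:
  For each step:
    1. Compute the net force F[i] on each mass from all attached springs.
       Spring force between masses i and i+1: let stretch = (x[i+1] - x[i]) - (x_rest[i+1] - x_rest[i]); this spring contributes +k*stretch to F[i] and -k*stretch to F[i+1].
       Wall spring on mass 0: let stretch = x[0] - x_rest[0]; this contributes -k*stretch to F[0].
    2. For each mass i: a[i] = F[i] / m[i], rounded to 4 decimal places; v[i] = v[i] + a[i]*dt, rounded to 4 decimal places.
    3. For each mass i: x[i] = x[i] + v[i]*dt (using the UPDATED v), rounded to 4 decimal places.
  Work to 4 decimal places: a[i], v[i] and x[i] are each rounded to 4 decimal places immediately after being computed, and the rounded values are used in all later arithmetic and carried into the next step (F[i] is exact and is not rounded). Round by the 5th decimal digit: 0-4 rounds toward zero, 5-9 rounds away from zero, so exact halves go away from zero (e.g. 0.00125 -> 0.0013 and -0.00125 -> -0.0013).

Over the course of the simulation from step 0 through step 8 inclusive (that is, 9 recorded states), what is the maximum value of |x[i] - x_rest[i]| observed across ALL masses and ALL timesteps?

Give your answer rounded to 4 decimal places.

Step 0: x=[5.0000 10.0000 20.0000 24.0000] v=[-2.0000 0.0000 0.0000 0.0000]
Step 1: x=[4.6000 10.2000 19.7600 24.0800] v=[-2.0000 1.0000 -1.2000 0.4000]
Step 2: x=[4.2400 10.5584 19.3104 24.2272] v=[-1.8000 1.7920 -2.2480 0.7360]
Step 3: x=[3.9631 11.0141 18.7074 24.4177] v=[-1.3843 2.2787 -3.0150 0.9526]
Step 4: x=[3.8098 11.4955 18.0251 24.6198] v=[-0.7667 2.4072 -3.4116 1.0105]
Step 5: x=[3.8115 11.9307 17.3454 24.7981] v=[0.0085 2.1760 -3.3986 0.8916]
Step 6: x=[3.9855 12.2577 16.7472 24.9183] v=[0.8700 1.6351 -2.9910 0.6011]
Step 7: x=[4.3310 12.4334 16.2963 24.9517] v=[1.7273 0.8786 -2.2547 0.1669]
Step 8: x=[4.8273 12.4395 16.0371 24.8789] v=[2.4816 0.0307 -1.2962 -0.3642]
Max displacement = 2.1902

Answer: 2.1902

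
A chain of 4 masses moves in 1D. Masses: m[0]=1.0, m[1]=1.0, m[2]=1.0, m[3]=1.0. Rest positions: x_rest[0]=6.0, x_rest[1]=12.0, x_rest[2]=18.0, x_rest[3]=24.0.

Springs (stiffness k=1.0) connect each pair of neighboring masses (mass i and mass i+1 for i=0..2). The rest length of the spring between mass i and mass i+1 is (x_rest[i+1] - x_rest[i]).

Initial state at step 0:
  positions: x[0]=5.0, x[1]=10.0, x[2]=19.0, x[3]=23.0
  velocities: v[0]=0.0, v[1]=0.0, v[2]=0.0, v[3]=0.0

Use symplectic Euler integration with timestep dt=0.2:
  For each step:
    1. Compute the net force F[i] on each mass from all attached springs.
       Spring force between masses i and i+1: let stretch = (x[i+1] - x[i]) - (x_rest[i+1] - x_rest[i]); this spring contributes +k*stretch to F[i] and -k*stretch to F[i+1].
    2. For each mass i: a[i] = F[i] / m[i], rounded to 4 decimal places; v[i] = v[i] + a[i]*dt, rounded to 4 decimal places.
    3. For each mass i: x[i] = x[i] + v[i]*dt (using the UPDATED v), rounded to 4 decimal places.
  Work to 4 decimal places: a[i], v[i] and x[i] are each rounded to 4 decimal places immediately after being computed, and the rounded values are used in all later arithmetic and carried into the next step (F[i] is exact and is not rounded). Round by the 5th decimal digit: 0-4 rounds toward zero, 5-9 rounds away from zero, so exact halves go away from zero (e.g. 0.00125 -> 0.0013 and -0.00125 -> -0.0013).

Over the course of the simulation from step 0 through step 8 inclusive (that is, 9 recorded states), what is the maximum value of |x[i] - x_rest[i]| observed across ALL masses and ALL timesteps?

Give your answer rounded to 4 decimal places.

Step 0: x=[5.0000 10.0000 19.0000 23.0000] v=[0.0000 0.0000 0.0000 0.0000]
Step 1: x=[4.9600 10.1600 18.8000 23.0800] v=[-0.2000 0.8000 -1.0000 0.4000]
Step 2: x=[4.8880 10.4576 18.4256 23.2288] v=[-0.3600 1.4880 -1.8720 0.7440]
Step 3: x=[4.7988 10.8511 17.9246 23.4255] v=[-0.4461 1.9677 -2.5050 0.9834]
Step 4: x=[4.7117 11.2855 17.3607 23.6421] v=[-0.4356 2.1719 -2.8195 1.0832]
Step 5: x=[4.6475 11.6999 16.8050 23.8475] v=[-0.3208 2.0722 -2.7783 1.0269]
Step 6: x=[4.6254 12.0364 16.3268 24.0112] v=[-0.1103 1.6827 -2.3908 0.8184]
Step 7: x=[4.6598 12.2481 15.9844 24.1075] v=[0.1719 1.0586 -1.7120 0.4815]
Step 8: x=[4.7577 12.3057 15.8175 24.1189] v=[0.4896 0.2882 -0.8346 0.0569]
Max displacement = 2.1825

Answer: 2.1825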